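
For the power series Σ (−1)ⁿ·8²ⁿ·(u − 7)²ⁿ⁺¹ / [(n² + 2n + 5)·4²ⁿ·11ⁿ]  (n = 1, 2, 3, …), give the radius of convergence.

Ratio test: |a_{n+1}/a_n| = [(n² + 2n + 5)/((n+1)² + 2(n+1) + 5)] · 64/(16·11) → 4/11 as n → ∞.
Since the exponent of (u − 7) increases by 2 each term, convergence requires |u − 7|² < 11/4, hence R = √11/2.

R = √11/2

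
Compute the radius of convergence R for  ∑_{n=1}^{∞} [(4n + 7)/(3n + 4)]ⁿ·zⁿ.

R = 3/4

Applying the root test, |a_n|^(1/n) = (4n + 7)/(3n + 4) → 4/3.
Thus R = 1/(4/3) = 3/4.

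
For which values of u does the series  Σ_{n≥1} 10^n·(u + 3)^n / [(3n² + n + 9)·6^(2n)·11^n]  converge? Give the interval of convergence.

[-213/5, 183/5]

Apply the ratio test: |a_{n+1}| / |a_n| = [(3n² + n + 9)/(3(n+1)² + (n+1) + 9)] · 10/(36·11), which tends to 5/198 as n → ∞.
Convergence for |u + 3| · 5/198 < 1, i.e. |u + 3| < 198/5. So R = 198/5.
Endpoint u = 183/5: the terms are on the order of 1/n², so the series converges absolutely by comparison with the p-series (p = 2 > 1).
When u = -213/5, the terms are on the order of 1/n², so the series converges absolutely by comparison with the p-series (p = 2 > 1).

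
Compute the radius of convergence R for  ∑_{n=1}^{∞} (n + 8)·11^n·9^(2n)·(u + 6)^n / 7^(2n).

R = 49/891

Ratio test: |a_{n+1}/a_n| = [((n+1) + 8)/(n + 8)] · 11·81/49 → 891/49 as n → ∞.
The series converges when 891/49 · |u + 6| < 1, giving R = 49/891.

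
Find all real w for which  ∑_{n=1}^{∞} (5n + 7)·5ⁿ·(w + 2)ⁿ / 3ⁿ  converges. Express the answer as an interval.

(-13/5, -7/5)

Apply the ratio test: |a_{n+1}| / |a_n| = [(5(n+1) + 7)/(5n + 7)] · 5/3, which tends to 5/3 as n → ∞.
The series converges when 5/3 · |w + 2| < 1, giving R = 3/5.
When w = -7/5, the terms do not tend to 0, so the series diverges.
Endpoint w = -13/5: the terms do not tend to 0, so the series diverges.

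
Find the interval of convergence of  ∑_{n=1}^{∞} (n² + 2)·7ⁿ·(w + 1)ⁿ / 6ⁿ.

(-13/7, -1/7)

Ratio test: |a_{n+1}/a_n| = [((n+1)² + 2)/(n² + 2)] · 7/6 → 7/6 as n → ∞.
Convergence for |w + 1| · 7/6 < 1, i.e. |w + 1| < 6/7. So R = 6/7.
At w = -1/7: the terms have absolute value of order n², which does not tend to 0, so the series diverges by the divergence test.
Endpoint w = -13/7: the terms have absolute value of order n², which does not tend to 0, so the series diverges by the divergence test.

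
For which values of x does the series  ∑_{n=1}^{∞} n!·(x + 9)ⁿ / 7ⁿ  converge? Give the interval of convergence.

The ratio of consecutive coefficients is (n+1) · 1/7 → ∞.
The terms grow without bound for any (x + 9) ≠ 0, so R = 0 (convergence only at x = -9).

{-9}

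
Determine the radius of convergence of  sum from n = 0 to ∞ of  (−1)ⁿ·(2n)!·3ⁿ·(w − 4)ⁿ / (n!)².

Apply the ratio test: |a_{n+1}| / |a_n| = (2n+1)·(2n+2)/(n+1)² · 3, which tends to 12 as n → ∞.
Thus R = 1/(12) = 1/12.

R = 1/12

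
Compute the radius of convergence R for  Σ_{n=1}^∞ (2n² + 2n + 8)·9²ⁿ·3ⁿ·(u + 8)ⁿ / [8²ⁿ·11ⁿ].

R = 704/243

Apply the ratio test: |a_{n+1}| / |a_n| = [(2(n+1)² + 2(n+1) + 8)/(2n² + 2n + 8)] · 81·3/(64·11), which tends to 243/704 as n → ∞.
Hence the series converges for |u + 8| < 1/(243/704) = 704/243, so the radius of convergence is 704/243.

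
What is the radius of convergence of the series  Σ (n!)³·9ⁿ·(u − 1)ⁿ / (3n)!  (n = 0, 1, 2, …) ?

Ratio test: |a_{n+1}/a_n| = (n+1)³/[(3n+1)·(3n+2)·(3n+3)] · 9 → 1/3 as n → ∞.
The series converges when 1/3 · |u − 1| < 1, giving R = 3.

R = 3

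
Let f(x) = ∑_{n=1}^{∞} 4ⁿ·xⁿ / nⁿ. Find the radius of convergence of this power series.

Root test: |a_n|^(1/n) = 4/n → 0.
The limit is 0 for every x, so R = ∞.

R = ∞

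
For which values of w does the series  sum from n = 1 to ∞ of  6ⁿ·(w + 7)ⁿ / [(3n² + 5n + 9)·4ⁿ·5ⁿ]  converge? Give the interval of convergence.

Ratio test: |a_{n+1}/a_n| = [(3n² + 5n + 9)/(3(n+1)² + 5(n+1) + 9)] · 6/(4·5) → 3/10 as n → ∞.
The series converges when 3/10 · |w + 7| < 1, giving R = 10/3.
Check w = -11/3: the terms are on the order of 1/n², so the series converges absolutely by comparison with the p-series (p = 2 > 1).
When w = -31/3, absolute convergence follows by limit comparison with Σ 1/n².

[-31/3, -11/3]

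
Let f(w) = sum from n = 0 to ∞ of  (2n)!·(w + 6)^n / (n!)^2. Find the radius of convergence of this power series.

R = 1/4

Ratio test: |a_{n+1}/a_n| = (2n+1)·(2n+2)/(n+1)² → 4 as n → ∞.
Hence the series converges for |w + 6| < 1/(4) = 1/4, so the radius of convergence is 1/4.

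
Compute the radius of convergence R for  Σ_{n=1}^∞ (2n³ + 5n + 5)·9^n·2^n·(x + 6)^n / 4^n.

R = 2/9

By the ratio test, |a_{n+1}/a_n| = [(2(n+1)³ + 5(n+1) + 5)/(2n³ + 5n + 5)] · 9·2/4 → 9/2.
Thus R = 1/(9/2) = 2/9.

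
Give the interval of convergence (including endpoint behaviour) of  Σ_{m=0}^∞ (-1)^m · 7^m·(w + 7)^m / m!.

(−∞, ∞)

By the ratio test, |a_{m+1}/a_m| = 7 · 1/(m+1) → 0.
The limit is 0, so the series converges for all w; R = ∞.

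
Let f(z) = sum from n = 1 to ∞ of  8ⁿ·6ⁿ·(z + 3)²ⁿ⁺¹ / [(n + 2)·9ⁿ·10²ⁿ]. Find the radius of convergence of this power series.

Ratio test: |a_{n+1}/a_n| = [(n + 2)/((n+1) + 2)] · 8·6/(9·100) → 4/75 as n → ∞.
Writing y = (z + 3)², the series in y has radius 75/4, so |z + 3| < √(75/4) and R = 5√3/2.

R = 5√3/2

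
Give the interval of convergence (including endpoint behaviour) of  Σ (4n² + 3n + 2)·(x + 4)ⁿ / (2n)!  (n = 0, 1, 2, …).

(−∞, ∞)

Ratio test: |a_{n+1}/a_n| = (4(n+1)² + 3(n+1) + 2)/(4n² + 3n + 2) · 1/[(2n+1)·(2n+2)] → 0 as n → ∞.
The limit is 0, so the series converges for all x; R = ∞.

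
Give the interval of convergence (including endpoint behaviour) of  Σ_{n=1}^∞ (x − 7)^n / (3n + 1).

Apply the ratio test: |a_{n+1}| / |a_n| = (3n + 1)/(3(n+1) + 1), which tends to 1 as n → ∞.
Convergence for |x − 7| < 1, so R = 1.
At x = 8: the terms are asymptotic to a nonzero constant times 1/n, so the series diverges by limit comparison with Σ 1/n.
Check x = 6: an alternating series whose terms decrease to 0 in absolute value, so it converges by the Leibniz criterion.

[6, 8)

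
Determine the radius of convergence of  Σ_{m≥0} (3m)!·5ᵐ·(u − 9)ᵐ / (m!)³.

Apply the ratio test: |a_{m+1}| / |a_m| = (3m+1)·(3m+2)·(3m+3)/(m+1)³ · 5, which tends to 135 as m → ∞.
Convergence for |u − 9| · 135 < 1, i.e. |u − 9| < 1/135. So R = 1/135.

R = 1/135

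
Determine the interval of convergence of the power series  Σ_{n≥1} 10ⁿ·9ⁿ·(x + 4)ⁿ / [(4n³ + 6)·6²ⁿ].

The ratio of consecutive coefficients is [(4n³ + 6)/(4(n+1)³ + 6)] · 10·9/36 → 5/2.
The series converges when 5/2 · |x + 4| < 1, giving R = 2/5.
Endpoint x = -18/5: absolute convergence follows by limit comparison with Σ 1/n³.
Endpoint x = -22/5: the series is dominated by a constant times Σ 1/n³, which converges (p = 3 > 1).

[-22/5, -18/5]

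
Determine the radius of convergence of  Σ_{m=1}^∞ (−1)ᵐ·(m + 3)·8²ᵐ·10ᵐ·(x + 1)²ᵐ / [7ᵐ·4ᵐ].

Ratio test: |a_{m+1}/a_m| = [((m+1) + 3)/(m + 3)] · 64·10/(7·4) → 160/7 as m → ∞.
Successive powers of (x + 1) differ by 2, so the series converges when |x + 1|² · 160/7 < 1, i.e. |x + 1| < √(7/160). So R = √70/40.

R = √70/40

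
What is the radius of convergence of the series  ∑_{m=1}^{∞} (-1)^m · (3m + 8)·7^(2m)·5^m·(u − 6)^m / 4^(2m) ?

R = 16/245

Apply the ratio test: |a_{m+1}| / |a_m| = [(3(m+1) + 8)/(3m + 8)] · 49·5/16, which tends to 245/16 as m → ∞.
Hence the series converges for |u − 6| < 1/(245/16) = 16/245, so the radius of convergence is 16/245.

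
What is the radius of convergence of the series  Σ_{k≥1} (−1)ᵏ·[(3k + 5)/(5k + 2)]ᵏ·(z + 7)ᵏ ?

Applying the root test, |a_k|^(1/k) = (3k + 5)/(5k + 2) → 3/5.
The series converges when 3/5 · |z + 7| < 1, giving R = 5/3.

R = 5/3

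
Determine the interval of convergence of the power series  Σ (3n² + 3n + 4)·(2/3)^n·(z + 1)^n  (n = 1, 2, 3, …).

(-5/2, 1/2)

Ratio test: |a_{n+1}/a_n| = [(3(n+1)² + 3(n+1) + 4)/(3n² + 3n + 4)] · 2/3 → 2/3 as n → ∞.
The series converges when 2/3 · |z + 1| < 1, giving R = 3/2.
Endpoint z = 1/2: the terms have absolute value of order n², which does not tend to 0, so the series diverges by the divergence test.
When z = -5/2, the terms do not tend to 0, so the series diverges.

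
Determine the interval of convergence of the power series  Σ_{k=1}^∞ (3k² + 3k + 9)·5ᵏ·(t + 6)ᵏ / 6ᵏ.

Ratio test: |a_{k+1}/a_k| = [(3(k+1)² + 3(k+1) + 9)/(3k² + 3k + 9)] · 5/6 → 5/6 as k → ∞.
Thus R = 1/(5/6) = 6/5.
When t = -24/5, the terms have absolute value of order k², which does not tend to 0, so the series diverges by the divergence test.
Endpoint t = -36/5: the terms do not tend to 0, so the series diverges.

(-36/5, -24/5)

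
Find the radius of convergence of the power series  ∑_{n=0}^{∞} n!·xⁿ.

The ratio of consecutive coefficients is (n+1) → ∞.
The terms grow without bound for any x ≠ 0, so R = 0 (convergence only at x = 0).

R = 0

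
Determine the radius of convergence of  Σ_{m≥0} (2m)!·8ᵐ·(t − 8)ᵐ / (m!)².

R = 1/32

Apply the ratio test: |a_{m+1}| / |a_m| = (2m+1)·(2m+2)/(m+1)² · 8, which tends to 32 as m → ∞.
Hence the series converges for |t − 8| < 1/(32) = 1/32, so the radius of convergence is 1/32.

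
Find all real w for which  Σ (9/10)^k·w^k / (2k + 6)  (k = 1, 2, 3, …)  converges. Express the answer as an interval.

[-10/9, 10/9)

By the ratio test, |a_{k+1}/a_k| = [(2k + 6)/(2(k+1) + 6)] · 9/10 → 9/10.
Hence the series converges for |w| < 1/(9/10) = 10/9, so the radius of convergence is 10/9.
Endpoint w = 10/9: comparison with the harmonic series Σ 1/k shows the series diverges.
Endpoint w = -10/9: convergence follows from the alternating series test (terms decrease monotonically to 0).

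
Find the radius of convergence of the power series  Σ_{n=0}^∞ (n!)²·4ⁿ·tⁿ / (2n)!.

R = 1

The ratio of consecutive coefficients is (n+1)²/[(2n+1)·(2n+2)] · 4 → 1.
So the series converges when |t| < 1 and diverges when |t| > 1; R = 1.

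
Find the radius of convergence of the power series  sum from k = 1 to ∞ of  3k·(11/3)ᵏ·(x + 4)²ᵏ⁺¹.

Apply the ratio test: |a_{k+1}| / |a_k| = [3(k+1)/3k] · 11/3, which tends to 11/3 as k → ∞.
Since the exponent of (x + 4) increases by 2 each term, convergence requires |x + 4|² < 3/11, hence R = √33/11.

R = √33/11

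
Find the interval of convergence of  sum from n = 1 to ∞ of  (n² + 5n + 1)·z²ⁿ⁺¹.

Apply the ratio test: |a_{n+1}| / |a_n| = ((n+1)² + 5(n+1) + 1)/(n² + 5n + 1), which tends to 1 as n → ∞.
Successive powers of z differ by 2, so the series converges when |z|² · 1 < 1, i.e. |z| < √(1) = 1. So R = 1.
At z = 1: the n-th term does not approach 0; divergence by the term test.
Endpoint z = -1: the n-th term does not approach 0; divergence by the term test.

(-1, 1)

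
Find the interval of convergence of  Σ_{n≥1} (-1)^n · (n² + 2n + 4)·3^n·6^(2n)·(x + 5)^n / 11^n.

(-551/108, -529/108)

Apply the ratio test: |a_{n+1}| / |a_n| = [((n+1)² + 2(n+1) + 4)/(n² + 2n + 4)] · 3·36/11, which tends to 108/11 as n → ∞.
The series converges when 108/11 · |x + 5| < 1, giving R = 11/108.
At x = -529/108: the n-th term does not approach 0; divergence by the term test.
When x = -551/108, the terms do not tend to 0, so the series diverges.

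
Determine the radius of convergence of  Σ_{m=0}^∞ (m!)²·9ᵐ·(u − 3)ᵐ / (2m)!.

The ratio of consecutive coefficients is (m+1)²/[(2m+1)·(2m+2)] · 9 → 9/4.
The series converges when 9/4 · |u − 3| < 1, giving R = 4/9.

R = 4/9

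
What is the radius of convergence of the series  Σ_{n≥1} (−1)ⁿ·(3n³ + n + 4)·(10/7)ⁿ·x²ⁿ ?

R = √70/10

Apply the ratio test: |a_{n+1}| / |a_n| = [(3(n+1)³ + (n+1) + 4)/(3n³ + n + 4)] · 10/7, which tends to 10/7 as n → ∞.
Since the exponent of x increases by 2 each term, convergence requires |x|² < 7/10, hence R = √70/10.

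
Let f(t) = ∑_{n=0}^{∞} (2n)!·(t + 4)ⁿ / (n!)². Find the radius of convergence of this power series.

R = 1/4

Apply the ratio test: |a_{n+1}| / |a_n| = (2n+1)·(2n+2)/(n+1)², which tends to 4 as n → ∞.
Hence the series converges for |t + 4| < 1/(4) = 1/4, so the radius of convergence is 1/4.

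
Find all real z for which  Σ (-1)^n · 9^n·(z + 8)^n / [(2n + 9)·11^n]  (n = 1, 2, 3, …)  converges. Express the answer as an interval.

(-83/9, -61/9]

By the ratio test, |a_{n+1}/a_n| = [(2n + 9)/(2(n+1) + 9)] · 9/11 → 9/11.
Hence the series converges for |z + 8| < 1/(9/11) = 11/9, so the radius of convergence is 11/9.
At z = -61/9: convergence follows from the alternating series test (terms decrease monotonically to 0).
At z = -83/9: comparison with the harmonic series Σ 1/n shows the series diverges.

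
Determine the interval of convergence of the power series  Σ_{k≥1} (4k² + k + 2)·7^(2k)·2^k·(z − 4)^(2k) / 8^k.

Ratio test: |a_{k+1}/a_k| = [(4(k+1)² + (k+1) + 2)/(4k² + k + 2)] · 49·2/8 → 49/4 as k → ∞.
Writing y = (z − 4)², the series in y has radius 4/49, so |z − 4| < √(4/49) = 2/7 and R = 2/7.
Check z = 30/7: the terms do not tend to 0, so the series diverges.
Check z = 26/7: the terms have absolute value of order k², which does not tend to 0, so the series diverges by the divergence test.

(26/7, 30/7)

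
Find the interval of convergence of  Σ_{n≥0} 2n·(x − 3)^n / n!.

(−∞, ∞)

The ratio of consecutive coefficients is 2(n+1)/2n · 1/(n+1) → 0.
The limit is 0, so the series converges for all x; R = ∞.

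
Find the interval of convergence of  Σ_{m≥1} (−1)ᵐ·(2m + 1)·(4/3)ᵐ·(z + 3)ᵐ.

Ratio test: |a_{m+1}/a_m| = [(2(m+1) + 1)/(2m + 1)] · 4/3 → 4/3 as m → ∞.
Convergence for |z + 3| · 4/3 < 1, i.e. |z + 3| < 3/4. So R = 3/4.
Check z = -9/4: the terms have absolute value of order m, which does not tend to 0, so the series diverges by the divergence test.
Endpoint z = -15/4: the terms do not tend to 0, so the series diverges.

(-15/4, -9/4)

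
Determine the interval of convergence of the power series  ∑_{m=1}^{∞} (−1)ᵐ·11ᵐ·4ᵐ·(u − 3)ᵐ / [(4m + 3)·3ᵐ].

The ratio of consecutive coefficients is [(4m + 3)/(4(m+1) + 3)] · 11·4/3 → 44/3.
The series converges when 44/3 · |u − 3| < 1, giving R = 3/44.
Check u = 135/44: the terms alternate in sign and decrease monotonically to 0 in absolute value (size ~ c/m), so the alternating series test gives convergence.
Check u = 129/44: the terms are asymptotic to a nonzero constant times 1/m, so the series diverges by limit comparison with Σ 1/m.

(129/44, 135/44]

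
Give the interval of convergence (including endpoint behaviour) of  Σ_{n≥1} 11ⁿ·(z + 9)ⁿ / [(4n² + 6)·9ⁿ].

The ratio of consecutive coefficients is [(4n² + 6)/(4(n+1)² + 6)] · 11/9 → 11/9.
Thus R = 1/(11/9) = 9/11.
When z = -90/11, the series is dominated by a constant times Σ 1/n², which converges (p = 2 > 1).
At z = -108/11: the terms are on the order of 1/n², so the series converges absolutely by comparison with the p-series (p = 2 > 1).

[-108/11, -90/11]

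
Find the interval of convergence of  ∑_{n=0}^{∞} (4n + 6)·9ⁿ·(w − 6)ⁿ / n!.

(−∞, ∞)

Apply the ratio test: |a_{n+1}| / |a_n| = (4(n+1) + 6)/(4n + 6) · 9 · 1/(n+1), which tends to 0 as n → ∞.
The limit is 0, so the series converges for all w; R = ∞.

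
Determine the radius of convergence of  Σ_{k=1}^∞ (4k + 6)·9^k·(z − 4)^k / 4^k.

The ratio of consecutive coefficients is [(4(k+1) + 6)/(4k + 6)] · 9/4 → 9/4.
Thus R = 1/(9/4) = 4/9.

R = 4/9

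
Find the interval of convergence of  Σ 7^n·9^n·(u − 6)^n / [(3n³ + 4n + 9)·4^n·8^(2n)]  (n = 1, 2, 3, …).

Ratio test: |a_{n+1}/a_n| = [(3n³ + 4n + 9)/(3(n+1)³ + 4(n+1) + 9)] · 7·9/(4·64) → 63/256 as n → ∞.
Hence the series converges for |u − 6| < 1/(63/256) = 256/63, so the radius of convergence is 256/63.
Endpoint u = 634/63: absolute convergence follows by limit comparison with Σ 1/n³.
At u = 122/63: the terms are on the order of 1/n³, so the series converges absolutely by comparison with the p-series (p = 3 > 1).

[122/63, 634/63]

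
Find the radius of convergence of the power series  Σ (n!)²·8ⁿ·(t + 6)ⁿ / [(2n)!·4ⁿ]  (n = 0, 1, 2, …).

The ratio of consecutive coefficients is (n+1)²/[(2n+1)·(2n+2)] · 8/4 → 1/2.
Thus R = 1/(1/2) = 2.

R = 2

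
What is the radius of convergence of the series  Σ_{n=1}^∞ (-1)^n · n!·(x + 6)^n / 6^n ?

R = 0

Ratio test: |a_{n+1}/a_n| = (n+1) · 1/6 → ∞ as n → ∞.
The ratio grows without bound, so the series diverges whenever (x + 6) ≠ 0; it converges only at x = -6. R = 0.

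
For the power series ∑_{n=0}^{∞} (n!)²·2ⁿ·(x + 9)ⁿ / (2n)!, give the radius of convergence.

R = 2

By the ratio test, |a_{n+1}/a_n| = (n+1)²/[(2n+1)·(2n+2)] · 2 → 1/2.
Hence the series converges for |x + 9| < 1/(1/2) = 2, so the radius of convergence is 2.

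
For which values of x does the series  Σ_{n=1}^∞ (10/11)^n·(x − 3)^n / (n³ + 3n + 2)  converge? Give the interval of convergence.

Ratio test: |a_{n+1}/a_n| = [(n³ + 3n + 2)/((n+1)³ + 3(n+1) + 2)] · 10/11 → 10/11 as n → ∞.
Convergence for |x − 3| · 10/11 < 1, i.e. |x − 3| < 11/10. So R = 11/10.
At x = 41/10: absolute convergence follows by limit comparison with Σ 1/n³.
Endpoint x = 19/10: the terms are on the order of 1/n³, so the series converges absolutely by comparison with the p-series (p = 3 > 1).

[19/10, 41/10]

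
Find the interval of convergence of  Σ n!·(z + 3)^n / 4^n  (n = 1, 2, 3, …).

{-3}

Apply the ratio test: |a_{n+1}| / |a_n| = (n+1) · 1/4, which tends to ∞ as n → ∞.
The ratio grows without bound, so the series diverges whenever (z + 3) ≠ 0; it converges only at z = -3. R = 0.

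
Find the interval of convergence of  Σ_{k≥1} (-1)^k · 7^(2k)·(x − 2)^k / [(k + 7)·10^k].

(88/49, 108/49]

Apply the ratio test: |a_{k+1}| / |a_k| = [(k + 7)/((k+1) + 7)] · 49/10, which tends to 49/10 as k → ∞.
Hence the series converges for |x − 2| < 1/(49/10) = 10/49, so the radius of convergence is 10/49.
Endpoint x = 108/49: the terms alternate in sign and decrease monotonically to 0 in absolute value (size ~ c/k), so the alternating series test gives convergence.
At x = 88/49: comparison with the harmonic series Σ 1/k shows the series diverges.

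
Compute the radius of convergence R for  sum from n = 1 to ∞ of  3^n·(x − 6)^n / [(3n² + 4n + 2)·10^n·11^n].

R = 110/3

The ratio of consecutive coefficients is [(3n² + 4n + 2)/(3(n+1)² + 4(n+1) + 2)] · 3/(10·11) → 3/110.
Convergence for |x − 6| · 3/110 < 1, i.e. |x − 6| < 110/3. So R = 110/3.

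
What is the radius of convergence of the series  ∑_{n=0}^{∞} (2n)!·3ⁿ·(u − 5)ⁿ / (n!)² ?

The ratio of consecutive coefficients is (2n+1)·(2n+2)/(n+1)² · 3 → 12.
Convergence for |u − 5| · 12 < 1, i.e. |u − 5| < 1/12. So R = 1/12.

R = 1/12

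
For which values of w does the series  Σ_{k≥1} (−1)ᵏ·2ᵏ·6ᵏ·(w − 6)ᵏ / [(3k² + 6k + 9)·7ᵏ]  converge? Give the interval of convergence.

The ratio of consecutive coefficients is [(3k² + 6k + 9)/(3(k+1)² + 6(k+1) + 9)] · 2·6/7 → 12/7.
Convergence for |w − 6| · 12/7 < 1, i.e. |w − 6| < 7/12. So R = 7/12.
Check w = 79/12: the terms are on the order of 1/k², so the series converges absolutely by comparison with the p-series (p = 2 > 1).
Endpoint w = 65/12: the terms are on the order of 1/k², so the series converges absolutely by comparison with the p-series (p = 2 > 1).

[65/12, 79/12]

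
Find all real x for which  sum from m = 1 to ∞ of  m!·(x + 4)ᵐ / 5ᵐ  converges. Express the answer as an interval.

{-4}

By the ratio test, |a_{m+1}/a_m| = (m+1) · 1/5 → ∞.
Since the ratio → ∞, the series diverges for every x ≠ -4, and R = 0.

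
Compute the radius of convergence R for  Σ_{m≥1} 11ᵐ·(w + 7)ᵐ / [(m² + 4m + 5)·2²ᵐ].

Ratio test: |a_{m+1}/a_m| = [(m² + 4m + 5)/((m+1)² + 4(m+1) + 5)] · 11/4 → 11/4 as m → ∞.
The series converges when 11/4 · |w + 7| < 1, giving R = 4/11.

R = 4/11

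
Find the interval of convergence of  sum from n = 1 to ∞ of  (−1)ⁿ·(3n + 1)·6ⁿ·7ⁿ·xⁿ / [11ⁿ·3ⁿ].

Apply the ratio test: |a_{n+1}| / |a_n| = [(3(n+1) + 1)/(3n + 1)] · 6·7/(11·3), which tends to 14/11 as n → ∞.
Convergence for |x| · 14/11 < 1, i.e. |x| < 11/14. So R = 11/14.
When x = 11/14, the terms do not tend to 0, so the series diverges.
When x = -11/14, the terms have absolute value of order n, which does not tend to 0, so the series diverges by the divergence test.

(-11/14, 11/14)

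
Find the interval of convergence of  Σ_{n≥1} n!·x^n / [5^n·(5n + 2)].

{0}

Apply the ratio test: |a_{n+1}| / |a_n| = (n+1) · 1/5 · (5n + 2)/(5(n+1) + 2), which tends to ∞ as n → ∞.
The ratio grows without bound, so the series diverges whenever x ≠ 0; it converges only at x = 0. R = 0.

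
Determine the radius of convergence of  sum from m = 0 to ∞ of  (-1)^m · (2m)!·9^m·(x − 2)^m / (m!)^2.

Apply the ratio test: |a_{m+1}| / |a_m| = (2m+1)·(2m+2)/(m+1)² · 9, which tends to 36 as m → ∞.
Hence the series converges for |x − 2| < 1/(36) = 1/36, so the radius of convergence is 1/36.

R = 1/36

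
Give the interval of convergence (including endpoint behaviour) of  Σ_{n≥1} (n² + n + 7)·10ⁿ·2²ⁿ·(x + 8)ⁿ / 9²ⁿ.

(-401/40, -239/40)

The ratio of consecutive coefficients is [((n+1)² + (n+1) + 7)/(n² + n + 7)] · 10·4/81 → 40/81.
The series converges when 40/81 · |x + 8| < 1, giving R = 81/40.
At x = -239/40: the terms have absolute value of order n², which does not tend to 0, so the series diverges by the divergence test.
Check x = -401/40: the terms do not tend to 0, so the series diverges.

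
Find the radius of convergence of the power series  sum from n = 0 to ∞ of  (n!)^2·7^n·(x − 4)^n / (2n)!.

R = 4/7

The ratio of consecutive coefficients is (n+1)²/[(2n+1)·(2n+2)] · 7 → 7/4.
Hence the series converges for |x − 4| < 1/(7/4) = 4/7, so the radius of convergence is 4/7.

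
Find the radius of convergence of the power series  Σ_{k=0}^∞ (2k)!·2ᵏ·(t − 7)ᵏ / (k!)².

Ratio test: |a_{k+1}/a_k| = (2k+1)·(2k+2)/(k+1)² · 2 → 8 as k → ∞.
Convergence for |t − 7| · 8 < 1, i.e. |t − 7| < 1/8. So R = 1/8.

R = 1/8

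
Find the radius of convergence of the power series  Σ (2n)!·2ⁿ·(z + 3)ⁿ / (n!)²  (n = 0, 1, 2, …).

Ratio test: |a_{n+1}/a_n| = (2n+1)·(2n+2)/(n+1)² · 2 → 8 as n → ∞.
Hence the series converges for |z + 3| < 1/(8) = 1/8, so the radius of convergence is 1/8.

R = 1/8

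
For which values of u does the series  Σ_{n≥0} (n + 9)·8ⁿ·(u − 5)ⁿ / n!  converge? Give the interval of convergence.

(−∞, ∞)

By the ratio test, |a_{n+1}/a_n| = ((n+1) + 9)/(n + 9) · 8 · 1/(n+1) → 0.
The limit is 0, so the series converges for all u; R = ∞.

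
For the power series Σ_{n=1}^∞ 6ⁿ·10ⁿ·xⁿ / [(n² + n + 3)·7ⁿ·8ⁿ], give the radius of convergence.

R = 14/15

Apply the ratio test: |a_{n+1}| / |a_n| = [(n² + n + 3)/((n+1)² + (n+1) + 3)] · 6·10/(7·8), which tends to 15/14 as n → ∞.
Thus R = 1/(15/14) = 14/15.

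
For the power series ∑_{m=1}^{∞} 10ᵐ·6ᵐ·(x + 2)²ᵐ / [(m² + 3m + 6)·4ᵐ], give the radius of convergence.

R = √15/15

Apply the ratio test: |a_{m+1}| / |a_m| = [(m² + 3m + 6)/((m+1)² + 3(m+1) + 6)] · 10·6/4, which tends to 15 as m → ∞.
Successive powers of (x + 2) differ by 2, so the series converges when |x + 2|² · 15 < 1, i.e. |x + 2| < √(1/15). So R = √15/15.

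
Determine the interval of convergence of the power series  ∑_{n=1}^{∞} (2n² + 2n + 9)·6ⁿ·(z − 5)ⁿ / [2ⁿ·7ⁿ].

Ratio test: |a_{n+1}/a_n| = [(2(n+1)² + 2(n+1) + 9)/(2n² + 2n + 9)] · 6/(2·7) → 3/7 as n → ∞.
Convergence for |z − 5| · 3/7 < 1, i.e. |z − 5| < 7/3. So R = 7/3.
Check z = 22/3: the terms do not tend to 0, so the series diverges.
Endpoint z = 8/3: the terms do not tend to 0, so the series diverges.

(8/3, 22/3)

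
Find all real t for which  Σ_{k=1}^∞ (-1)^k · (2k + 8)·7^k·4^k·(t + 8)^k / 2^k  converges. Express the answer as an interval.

The ratio of consecutive coefficients is [(2(k+1) + 8)/(2k + 8)] · 7·4/2 → 14.
Hence the series converges for |t + 8| < 1/(14) = 1/14, so the radius of convergence is 1/14.
At t = -111/14: the k-th term does not approach 0; divergence by the term test.
Endpoint t = -113/14: the k-th term does not approach 0; divergence by the term test.

(-113/14, -111/14)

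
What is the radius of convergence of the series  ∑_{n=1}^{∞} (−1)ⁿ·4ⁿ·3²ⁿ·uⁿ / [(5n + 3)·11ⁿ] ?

By the ratio test, |a_{n+1}/a_n| = [(5n + 3)/(5(n+1) + 3)] · 4·9/11 → 36/11.
The series converges when 36/11 · |u| < 1, giving R = 11/36.

R = 11/36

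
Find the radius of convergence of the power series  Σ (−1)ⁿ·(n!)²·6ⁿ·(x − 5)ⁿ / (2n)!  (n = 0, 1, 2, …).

Ratio test: |a_{n+1}/a_n| = (n+1)²/[(2n+1)·(2n+2)] · 6 → 3/2 as n → ∞.
The series converges when 3/2 · |x − 5| < 1, giving R = 2/3.

R = 2/3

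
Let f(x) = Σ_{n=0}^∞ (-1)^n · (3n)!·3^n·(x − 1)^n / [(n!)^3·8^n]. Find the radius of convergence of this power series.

R = 8/81

Ratio test: |a_{n+1}/a_n| = (3n+1)·(3n+2)·(3n+3)/(n+1)³ · 3/8 → 81/8 as n → ∞.
The series converges when 81/8 · |x − 1| < 1, giving R = 8/81.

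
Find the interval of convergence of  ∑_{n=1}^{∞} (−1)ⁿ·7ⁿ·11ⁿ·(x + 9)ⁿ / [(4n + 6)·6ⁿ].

By the ratio test, |a_{n+1}/a_n| = [(4n + 6)/(4(n+1) + 6)] · 7·11/6 → 77/6.
Thus R = 1/(77/6) = 6/77.
Check x = -687/77: the terms alternate in sign and decrease monotonically to 0 in absolute value (size ~ c/n), so the alternating series test gives convergence.
Check x = -699/77: comparison with the harmonic series Σ 1/n shows the series diverges.

(-699/77, -687/77]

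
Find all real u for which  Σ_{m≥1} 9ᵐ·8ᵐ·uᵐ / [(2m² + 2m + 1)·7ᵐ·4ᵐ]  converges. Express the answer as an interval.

[-7/18, 7/18]

Apply the ratio test: |a_{m+1}| / |a_m| = [(2m² + 2m + 1)/(2(m+1)² + 2(m+1) + 1)] · 9·8/(7·4), which tends to 18/7 as m → ∞.
Hence the series converges for |u| < 1/(18/7) = 7/18, so the radius of convergence is 7/18.
Endpoint u = 7/18: absolute convergence follows by limit comparison with Σ 1/m².
When u = -7/18, the series is dominated by a constant times Σ 1/m², which converges (p = 2 > 1).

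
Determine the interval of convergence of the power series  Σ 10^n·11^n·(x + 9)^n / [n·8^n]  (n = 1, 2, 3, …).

The ratio of consecutive coefficients is [n/(n+1)] · 10·11/8 → 55/4.
Thus R = 1/(55/4) = 4/55.
When x = -491/55, comparison with the harmonic series Σ 1/n shows the series diverges.
At x = -499/55: convergence follows from the alternating series test (terms decrease monotonically to 0).

[-499/55, -491/55)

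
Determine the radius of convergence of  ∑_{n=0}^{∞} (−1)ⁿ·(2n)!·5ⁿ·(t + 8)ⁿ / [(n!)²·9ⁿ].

R = 9/20

Ratio test: |a_{n+1}/a_n| = (2n+1)·(2n+2)/(n+1)² · 5/9 → 20/9 as n → ∞.
The series converges when 20/9 · |t + 8| < 1, giving R = 9/20.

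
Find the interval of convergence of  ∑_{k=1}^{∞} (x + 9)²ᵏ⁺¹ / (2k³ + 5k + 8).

By the ratio test, |a_{k+1}/a_k| = (2k³ + 5k + 8)/(2(k+1)³ + 5(k+1) + 8) → 1.
Successive powers of (x + 9) differ by 2, so the series converges when |x + 9|² · 1 < 1, i.e. |x + 9| < √(1) = 1. So R = 1.
At x = -8: absolute convergence follows by limit comparison with Σ 1/k³.
Endpoint x = -10: the terms are on the order of 1/k³, so the series converges absolutely by comparison with the p-series (p = 3 > 1).

[-10, -8]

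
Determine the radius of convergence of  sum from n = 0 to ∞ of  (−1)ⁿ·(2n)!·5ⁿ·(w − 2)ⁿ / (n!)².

R = 1/20

The ratio of consecutive coefficients is (2n+1)·(2n+2)/(n+1)² · 5 → 20.
The series converges when 20 · |w − 2| < 1, giving R = 1/20.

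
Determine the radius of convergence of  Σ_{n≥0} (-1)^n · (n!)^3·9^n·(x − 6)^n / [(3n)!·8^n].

The ratio of consecutive coefficients is (n+1)³/[(3n+1)·(3n+2)·(3n+3)] · 9/8 → 1/24.
The series converges when 1/24 · |x − 6| < 1, giving R = 24.

R = 24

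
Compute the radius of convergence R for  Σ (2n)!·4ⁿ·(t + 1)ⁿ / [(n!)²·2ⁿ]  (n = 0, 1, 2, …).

R = 1/8

Ratio test: |a_{n+1}/a_n| = (2n+1)·(2n+2)/(n+1)² · 4/2 → 8 as n → ∞.
Thus R = 1/(8) = 1/8.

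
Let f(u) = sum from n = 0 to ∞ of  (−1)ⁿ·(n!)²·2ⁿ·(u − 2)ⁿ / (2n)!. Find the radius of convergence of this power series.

R = 2

The ratio of consecutive coefficients is (n+1)²/[(2n+1)·(2n+2)] · 2 → 1/2.
The series converges when 1/2 · |u − 2| < 1, giving R = 2.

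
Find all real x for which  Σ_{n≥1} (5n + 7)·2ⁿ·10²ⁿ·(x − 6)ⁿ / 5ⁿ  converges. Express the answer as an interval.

(239/40, 241/40)

Apply the ratio test: |a_{n+1}| / |a_n| = [(5(n+1) + 7)/(5n + 7)] · 2·100/5, which tends to 40 as n → ∞.
Convergence for |x − 6| · 40 < 1, i.e. |x − 6| < 1/40. So R = 1/40.
Endpoint x = 241/40: the terms do not tend to 0, so the series diverges.
At x = 239/40: the terms have absolute value of order n, which does not tend to 0, so the series diverges by the divergence test.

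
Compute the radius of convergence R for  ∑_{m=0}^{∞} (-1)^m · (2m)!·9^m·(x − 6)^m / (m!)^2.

Apply the ratio test: |a_{m+1}| / |a_m| = (2m+1)·(2m+2)/(m+1)² · 9, which tends to 36 as m → ∞.
Hence the series converges for |x − 6| < 1/(36) = 1/36, so the radius of convergence is 1/36.

R = 1/36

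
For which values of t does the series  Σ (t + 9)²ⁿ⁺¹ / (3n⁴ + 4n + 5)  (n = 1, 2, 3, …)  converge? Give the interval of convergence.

The ratio of consecutive coefficients is (3n⁴ + 4n + 5)/(3(n+1)⁴ + 4(n+1) + 5) → 1.
Successive powers of (t + 9) differ by 2, so the series converges when |t + 9|² · 1 < 1, i.e. |t + 9| < √(1) = 1. So R = 1.
At t = -8: absolute convergence follows by limit comparison with Σ 1/n⁴.
Check t = -10: the series is dominated by a constant times Σ 1/n⁴, which converges (p = 4 > 1).

[-10, -8]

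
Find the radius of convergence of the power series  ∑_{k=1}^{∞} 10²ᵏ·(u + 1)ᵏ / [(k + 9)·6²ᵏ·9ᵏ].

R = 81/25

The ratio of consecutive coefficients is [(k + 9)/((k+1) + 9)] · 100/(36·9) → 25/81.
Convergence for |u + 1| · 25/81 < 1, i.e. |u + 1| < 81/25. So R = 81/25.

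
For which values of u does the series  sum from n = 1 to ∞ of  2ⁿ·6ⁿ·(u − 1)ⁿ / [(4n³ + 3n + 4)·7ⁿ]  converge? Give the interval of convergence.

Ratio test: |a_{n+1}/a_n| = [(4n³ + 3n + 4)/(4(n+1)³ + 3(n+1) + 4)] · 2·6/7 → 12/7 as n → ∞.
Thus R = 1/(12/7) = 7/12.
Endpoint u = 19/12: the terms are on the order of 1/n³, so the series converges absolutely by comparison with the p-series (p = 3 > 1).
Endpoint u = 5/12: absolute convergence follows by limit comparison with Σ 1/n³.

[5/12, 19/12]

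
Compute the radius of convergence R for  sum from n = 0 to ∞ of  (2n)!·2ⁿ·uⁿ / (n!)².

R = 1/8

Ratio test: |a_{n+1}/a_n| = (2n+1)·(2n+2)/(n+1)² · 2 → 8 as n → ∞.
Hence the series converges for |u| < 1/(8) = 1/8, so the radius of convergence is 1/8.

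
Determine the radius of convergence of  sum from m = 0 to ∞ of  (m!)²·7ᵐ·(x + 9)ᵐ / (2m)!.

R = 4/7

Apply the ratio test: |a_{m+1}| / |a_m| = (m+1)²/[(2m+1)·(2m+2)] · 7, which tends to 7/4 as m → ∞.
Convergence for |x + 9| · 7/4 < 1, i.e. |x + 9| < 4/7. So R = 4/7.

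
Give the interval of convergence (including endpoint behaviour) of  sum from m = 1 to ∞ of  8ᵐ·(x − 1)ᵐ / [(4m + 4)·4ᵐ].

Ratio test: |a_{m+1}/a_m| = [(4m + 4)/(4(m+1) + 4)] · 8/4 → 2 as m → ∞.
Thus R = 1/(2) = 1/2.
Check x = 3/2: the terms are asymptotic to a nonzero constant times 1/m, so the series diverges by limit comparison with Σ 1/m.
Check x = 1/2: the terms alternate in sign and decrease monotonically to 0 in absolute value (size ~ c/m), so the alternating series test gives convergence.

[1/2, 3/2)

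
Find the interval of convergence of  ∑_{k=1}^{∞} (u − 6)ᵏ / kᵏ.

(−∞, ∞)

Applying the root test, |a_k|^(1/k) = 1/k → 0.
The limit is 0 for every u, so R = ∞.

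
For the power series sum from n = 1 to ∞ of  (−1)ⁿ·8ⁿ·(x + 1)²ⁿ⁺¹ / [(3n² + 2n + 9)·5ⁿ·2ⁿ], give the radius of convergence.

The ratio of consecutive coefficients is [(3n² + 2n + 9)/(3(n+1)² + 2(n+1) + 9)] · 8/(5·2) → 4/5.
Since the exponent of (x + 1) increases by 2 each term, convergence requires |x + 1|² < 5/4, hence R = √5/2.

R = √5/2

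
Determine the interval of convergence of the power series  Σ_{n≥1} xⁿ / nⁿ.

Root test: |a_n|^(1/n) = 1/n → 0.
The limit is 0 for every x, so R = ∞.

(−∞, ∞)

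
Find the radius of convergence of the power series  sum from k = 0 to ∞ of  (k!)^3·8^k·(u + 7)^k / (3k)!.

The ratio of consecutive coefficients is (k+1)³/[(3k+1)·(3k+2)·(3k+3)] · 8 → 8/27.
Convergence for |u + 7| · 8/27 < 1, i.e. |u + 7| < 27/8. So R = 27/8.

R = 27/8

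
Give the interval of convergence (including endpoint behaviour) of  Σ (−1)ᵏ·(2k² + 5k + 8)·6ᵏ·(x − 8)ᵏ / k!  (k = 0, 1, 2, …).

The ratio of consecutive coefficients is (2(k+1)² + 5(k+1) + 8)/(2k² + 5k + 8) · 6 · 1/(k+1) → 0.
The limit is 0, so the series converges for all x; R = ∞.

(−∞, ∞)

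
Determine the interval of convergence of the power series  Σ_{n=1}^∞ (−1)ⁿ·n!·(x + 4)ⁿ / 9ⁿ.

{-4}

Ratio test: |a_{n+1}/a_n| = (n+1) · 1/9 → ∞ as n → ∞.
The ratio grows without bound, so the series diverges whenever (x + 4) ≠ 0; it converges only at x = -4. R = 0.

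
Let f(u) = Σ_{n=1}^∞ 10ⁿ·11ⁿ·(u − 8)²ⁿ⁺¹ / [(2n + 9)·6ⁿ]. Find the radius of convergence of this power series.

The ratio of consecutive coefficients is [(2n + 9)/(2(n+1) + 9)] · 10·11/6 → 55/3.
Writing y = (u − 8)², the series in y has radius 3/55, so |u − 8| < √(3/55) and R = √165/55.

R = √165/55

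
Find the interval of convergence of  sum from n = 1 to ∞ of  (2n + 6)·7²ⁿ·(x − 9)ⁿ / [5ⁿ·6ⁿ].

Apply the ratio test: |a_{n+1}| / |a_n| = [(2(n+1) + 6)/(2n + 6)] · 49/(5·6), which tends to 49/30 as n → ∞.
Thus R = 1/(49/30) = 30/49.
At x = 471/49: the terms have absolute value of order n, which does not tend to 0, so the series diverges by the divergence test.
At x = 411/49: the terms do not tend to 0, so the series diverges.

(411/49, 471/49)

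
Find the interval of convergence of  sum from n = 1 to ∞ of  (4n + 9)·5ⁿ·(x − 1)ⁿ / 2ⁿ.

(3/5, 7/5)

Apply the ratio test: |a_{n+1}| / |a_n| = [(4(n+1) + 9)/(4n + 9)] · 5/2, which tends to 5/2 as n → ∞.
Thus R = 1/(5/2) = 2/5.
When x = 7/5, the terms have absolute value of order n, which does not tend to 0, so the series diverges by the divergence test.
At x = 3/5: the terms have absolute value of order n, which does not tend to 0, so the series diverges by the divergence test.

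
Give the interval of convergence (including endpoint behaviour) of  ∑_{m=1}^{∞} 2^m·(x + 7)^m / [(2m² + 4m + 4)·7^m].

[-21/2, -7/2]

Apply the ratio test: |a_{m+1}| / |a_m| = [(2m² + 4m + 4)/(2(m+1)² + 4(m+1) + 4)] · 2/7, which tends to 2/7 as m → ∞.
Convergence for |x + 7| · 2/7 < 1, i.e. |x + 7| < 7/2. So R = 7/2.
When x = -7/2, absolute convergence follows by limit comparison with Σ 1/m².
At x = -21/2: the terms are on the order of 1/m², so the series converges absolutely by comparison with the p-series (p = 2 > 1).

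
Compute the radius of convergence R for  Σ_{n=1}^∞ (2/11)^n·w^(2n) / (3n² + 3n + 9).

By the ratio test, |a_{n+1}/a_n| = [(3n² + 3n + 9)/(3(n+1)² + 3(n+1) + 9)] · 2/11 → 2/11.
Successive powers of w differ by 2, so the series converges when |w|² · 2/11 < 1, i.e. |w| < √(11/2). So R = √22/2.

R = √22/2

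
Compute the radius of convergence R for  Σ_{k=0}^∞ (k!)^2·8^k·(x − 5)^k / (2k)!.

Apply the ratio test: |a_{k+1}| / |a_k| = (k+1)²/[(2k+1)·(2k+2)] · 8, which tends to 2 as k → ∞.
Thus R = 1/(2) = 1/2.

R = 1/2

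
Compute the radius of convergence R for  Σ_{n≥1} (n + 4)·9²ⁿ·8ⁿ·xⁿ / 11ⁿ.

R = 11/648

Apply the ratio test: |a_{n+1}| / |a_n| = [((n+1) + 4)/(n + 4)] · 81·8/11, which tends to 648/11 as n → ∞.
Convergence for |x| · 648/11 < 1, i.e. |x| < 11/648. So R = 11/648.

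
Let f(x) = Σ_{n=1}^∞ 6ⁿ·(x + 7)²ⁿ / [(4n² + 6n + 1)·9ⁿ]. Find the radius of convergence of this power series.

Apply the ratio test: |a_{n+1}| / |a_n| = [(4n² + 6n + 1)/(4(n+1)² + 6(n+1) + 1)] · 6/9, which tends to 2/3 as n → ∞.
Writing y = (x + 7)², the series in y has radius 3/2, so |x + 7| < √(3/2) and R = √6/2.

R = √6/2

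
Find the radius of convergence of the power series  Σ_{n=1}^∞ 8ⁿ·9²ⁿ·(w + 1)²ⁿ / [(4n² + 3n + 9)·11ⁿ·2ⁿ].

R = √11/18

The ratio of consecutive coefficients is [(4n² + 3n + 9)/(4(n+1)² + 3(n+1) + 9)] · 8·81/(11·2) → 324/11.
Writing y = (w + 1)², the series in y has radius 11/324, so |w + 1| < √(11/324) and R = √11/18.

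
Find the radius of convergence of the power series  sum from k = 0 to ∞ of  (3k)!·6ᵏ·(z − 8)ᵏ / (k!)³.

R = 1/162

The ratio of consecutive coefficients is (3k+1)·(3k+2)·(3k+3)/(k+1)³ · 6 → 162.
Thus R = 1/(162) = 1/162.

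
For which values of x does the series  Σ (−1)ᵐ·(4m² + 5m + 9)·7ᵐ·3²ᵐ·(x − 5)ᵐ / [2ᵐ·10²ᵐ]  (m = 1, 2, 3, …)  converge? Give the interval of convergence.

(115/63, 515/63)

Apply the ratio test: |a_{m+1}| / |a_m| = [(4(m+1)² + 5(m+1) + 9)/(4m² + 5m + 9)] · 7·9/(2·100), which tends to 63/200 as m → ∞.
Convergence for |x − 5| · 63/200 < 1, i.e. |x − 5| < 200/63. So R = 200/63.
Check x = 515/63: the terms do not tend to 0, so the series diverges.
At x = 115/63: the terms do not tend to 0, so the series diverges.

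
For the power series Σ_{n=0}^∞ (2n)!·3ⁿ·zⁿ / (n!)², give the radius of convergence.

R = 1/12

Apply the ratio test: |a_{n+1}| / |a_n| = (2n+1)·(2n+2)/(n+1)² · 3, which tends to 12 as n → ∞.
The series converges when 12 · |z| < 1, giving R = 1/12.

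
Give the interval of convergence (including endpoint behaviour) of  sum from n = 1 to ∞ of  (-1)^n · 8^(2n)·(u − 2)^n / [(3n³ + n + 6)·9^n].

Ratio test: |a_{n+1}/a_n| = [(3n³ + n + 6)/(3(n+1)³ + (n+1) + 6)] · 64/9 → 64/9 as n → ∞.
Hence the series converges for |u − 2| < 1/(64/9) = 9/64, so the radius of convergence is 9/64.
Endpoint u = 137/64: the terms are on the order of 1/n³, so the series converges absolutely by comparison with the p-series (p = 3 > 1).
Endpoint u = 119/64: the series is dominated by a constant times Σ 1/n³, which converges (p = 3 > 1).

[119/64, 137/64]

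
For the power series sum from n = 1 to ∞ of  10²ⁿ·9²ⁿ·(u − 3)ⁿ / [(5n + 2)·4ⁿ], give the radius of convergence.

R = 1/2025

Ratio test: |a_{n+1}/a_n| = [(5n + 2)/(5(n+1) + 2)] · 100·81/4 → 2025 as n → ∞.
The series converges when 2025 · |u − 3| < 1, giving R = 1/2025.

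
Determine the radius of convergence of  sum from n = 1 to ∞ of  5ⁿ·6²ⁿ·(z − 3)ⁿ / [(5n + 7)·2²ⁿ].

Apply the ratio test: |a_{n+1}| / |a_n| = [(5n + 7)/(5(n+1) + 7)] · 5·36/4, which tends to 45 as n → ∞.
Convergence for |z − 3| · 45 < 1, i.e. |z − 3| < 1/45. So R = 1/45.

R = 1/45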